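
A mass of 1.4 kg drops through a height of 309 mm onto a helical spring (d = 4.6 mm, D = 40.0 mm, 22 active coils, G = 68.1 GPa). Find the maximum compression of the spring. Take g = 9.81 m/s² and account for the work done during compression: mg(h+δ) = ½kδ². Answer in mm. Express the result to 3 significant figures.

k = Gd⁴/(8D³N_a) = (68.1×10³)(4.6⁴)/(8·40.0³·22) = 2.707 N/mm
W = mg = 1.4 × 9.81 = 13.734 N
½kδ² − Wδ − Wh = 0 → δ = (W + √(W² + 2kWh))/k
δ = (13.734 + √(188.62 + 22975.8))/2.707 = (13.734 + 152.2)/2.707 = 61.298 mm

61.3 mm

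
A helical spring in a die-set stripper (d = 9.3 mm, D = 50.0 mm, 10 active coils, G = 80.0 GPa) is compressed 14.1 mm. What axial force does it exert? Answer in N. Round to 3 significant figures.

844 N

k = Gd⁴/(8D³N_a) = (80.0×10³)(9.3⁴)/(8·50.0³·10) = 59.844 N/mm
F = k·δ = 59.844 × 14.1 = 843.8 N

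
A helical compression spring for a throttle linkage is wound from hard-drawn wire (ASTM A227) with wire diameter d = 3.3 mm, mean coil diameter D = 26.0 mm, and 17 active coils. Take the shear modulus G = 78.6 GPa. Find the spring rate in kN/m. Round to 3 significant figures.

k = Gd⁴/(8D³N_a) = (78.6×10³ × 3.3⁴) / (8 × 26.0³ × 17)
  = 9.32134e+06 / 2.39034e+06 = 3.8996 N/mm

3.90 kN/m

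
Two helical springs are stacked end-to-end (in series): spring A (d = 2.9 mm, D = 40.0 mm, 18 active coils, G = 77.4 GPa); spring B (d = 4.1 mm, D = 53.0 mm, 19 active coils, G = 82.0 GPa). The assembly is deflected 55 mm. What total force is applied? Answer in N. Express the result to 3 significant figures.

20.7 N

k_A = Gd⁴/(8D³N_a) = (77.4×10³)(2.9⁴)/(8·40.0³·18) = 0.59401 N/mm
k_B = Gd⁴/(8D³N_a) = (82.0×10³)(4.1⁴)/(8·53.0³·19) = 1.0239 N/mm
Series: 1/k_eq = 1/0.59401 + 1/1.0239 = 2.6601; k_eq = 0.37593 N/mm
F = k_eq·δ = 0.37593·55 = 20.676 N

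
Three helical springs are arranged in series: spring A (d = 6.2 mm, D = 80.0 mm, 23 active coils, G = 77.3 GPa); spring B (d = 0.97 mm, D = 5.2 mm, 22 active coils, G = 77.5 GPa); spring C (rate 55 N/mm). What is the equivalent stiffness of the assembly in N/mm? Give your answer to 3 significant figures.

0.831 N/mm

k_A = Gd⁴/(8D³N_a) = (77.3×10³)(6.2⁴)/(8·80.0³·23) = 1.2124 N/mm
k_B = Gd⁴/(8D³N_a) = (77.5×10³)(0.97⁴)/(8·5.2³·22) = 2.7725 N/mm
Series: 1/k_eq = 1/1.2124 + 1/2.7725 + 1/55 = 1.2037; k_eq = 0.8308 N/mm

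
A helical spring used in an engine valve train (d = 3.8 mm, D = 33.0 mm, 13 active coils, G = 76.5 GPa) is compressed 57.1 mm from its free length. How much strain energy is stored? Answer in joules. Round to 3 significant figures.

k = Gd⁴/(8D³N_a) = (76.5×10³)(3.8⁴)/(8·33.0³·13) = 4.268 N/mm
U = ½kδ² = 0.5 × 4.268 × 57.1² = 6957.7 N·mm = 6.9577 J

6.96 J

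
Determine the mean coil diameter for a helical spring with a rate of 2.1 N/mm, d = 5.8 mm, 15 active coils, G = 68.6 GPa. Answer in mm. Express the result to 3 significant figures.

67.5 mm

D = (Gd⁴/(8N_a·k))^(1/3) = (68.6×10³·5.8⁴/(8·15·2.1))^(1/3)
  = (308060)^(1/3) = 67.5375 mm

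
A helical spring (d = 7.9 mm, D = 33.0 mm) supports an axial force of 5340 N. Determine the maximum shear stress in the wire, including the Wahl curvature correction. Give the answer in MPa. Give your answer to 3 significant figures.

1260 MPa

Spring index C = D/d = 33.0/7.9 = 4.1772
K_W = (4C−1)/(4C−4) + 0.615/C = 15.709/12.709 + 0.1472 = 1.3833
τ₀ = 8FD/(πd³) = 8·5340·33.0/(π·7.9³) = 1.40976e+06/1548.9 = 910.15 MPa
τ_max = K·τ₀ = 1.3833 × 910.15 = 1259 MPa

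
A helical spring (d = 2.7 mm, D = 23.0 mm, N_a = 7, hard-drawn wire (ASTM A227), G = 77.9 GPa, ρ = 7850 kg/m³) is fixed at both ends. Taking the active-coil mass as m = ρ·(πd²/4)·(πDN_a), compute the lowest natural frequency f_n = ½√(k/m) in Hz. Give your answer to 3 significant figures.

258 Hz

k = Gd⁴/(8D³N_a) = (77.9×10³)(2.7⁴)/(8·23.0³·7) = 6.076 N/mm = 6076 N/m
Wire length L = πDN_a = π·23.0·7 = 505.8 mm
m = ρ·(πd²/4)·L = 7850 × 5.7256×10⁻⁶ m² × 0.5058 m = 0.022733 kg
f_n = ½√(k/m) = 0.5·√(6076/0.022733) = 0.5·√(2.6727e+05) = 258.49 Hz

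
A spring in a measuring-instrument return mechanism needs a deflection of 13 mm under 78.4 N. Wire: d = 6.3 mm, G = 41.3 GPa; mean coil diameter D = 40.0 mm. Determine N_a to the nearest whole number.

21

Required rate k = F/δ = 78.4/13 = 6.0308 N/mm
N_a = Gd⁴/(8D³k) = (41.3×10³ × 6.3⁴)/(8 × 40.0³ × 6.0308)
    = 6.50597e+07 / 3.08775e+06 = 21.07 → 21 coils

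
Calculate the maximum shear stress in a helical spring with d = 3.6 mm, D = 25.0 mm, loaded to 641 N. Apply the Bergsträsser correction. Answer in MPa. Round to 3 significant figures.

1050 MPa

Spring index C = D/d = 25.0/3.6 = 6.9444
K_B = (4C+2)/(4C−3) = 29.778/24.778 = 1.2018
τ₀ = 8FD/(πd³) = 8·641·25.0/(π·3.6³) = 128200/146.57 = 874.64 MPa
τ_max = K·τ₀ = 1.2018 × 874.64 = 1051.1 MPa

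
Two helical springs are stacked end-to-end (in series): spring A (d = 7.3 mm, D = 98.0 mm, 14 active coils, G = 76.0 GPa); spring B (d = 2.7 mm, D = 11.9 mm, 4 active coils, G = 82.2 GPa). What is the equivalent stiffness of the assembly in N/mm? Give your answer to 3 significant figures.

k_A = Gd⁴/(8D³N_a) = (76.0×10³)(7.3⁴)/(8·98.0³·14) = 2.0474 N/mm
k_B = Gd⁴/(8D³N_a) = (82.2×10³)(2.7⁴)/(8·11.9³·4) = 81.01 N/mm
Series: 1/k_eq = 1/2.0474 + 1/81.01 = 0.50076; k_eq = 1.997 N/mm

2.00 N/mm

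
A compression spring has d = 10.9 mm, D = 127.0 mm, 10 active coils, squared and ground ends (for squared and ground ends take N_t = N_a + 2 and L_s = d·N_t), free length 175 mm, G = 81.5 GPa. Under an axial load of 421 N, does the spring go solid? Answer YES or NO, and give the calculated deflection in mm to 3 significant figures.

k = Gd⁴/(8D³N_a) = (81.5×10³)(10.9⁴)/(8·127.0³·10) = 7.0204 N/mm
N_t = 12; L_s = 10.9·12 = 130.8 mm; δ_solid = L₀ − L_s = 175 − 130.8 = 44.2 mm
δ = F/k = 421/7.0204 = 59.968 mm
δ ≥ δ_solid → spring goes solid

YES, δ = 60.0 mm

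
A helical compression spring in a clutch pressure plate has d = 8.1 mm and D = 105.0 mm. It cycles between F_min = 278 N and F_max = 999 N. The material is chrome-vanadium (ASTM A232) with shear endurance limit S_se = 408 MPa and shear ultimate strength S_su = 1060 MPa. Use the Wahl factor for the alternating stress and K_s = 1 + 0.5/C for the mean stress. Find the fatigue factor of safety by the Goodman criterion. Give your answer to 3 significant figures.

1.24

C = D/d = 105.0/8.1 = 12.9630; K_W = (4C−1)/(4C−4)+0.615/C = 1.1101; K_s = 1+0.5/C = 1.0386
F_a = (F_max−F_min)/2 = 360.5 N; F_m = (F_max+F_min)/2 = 638.5 N
τ_a = K_W·8F_aD/(πd³) = 1.1101 × 181.38 = 201.35 MPa
τ_m = K_s·8F_mD/(πd³) = 1.0386 × 321.24 = 333.64 MPa
Goodman: 1/n_f = τ_a/S_se + τ_m/S_su = 201.35/408 + 333.64/1060 = 0.49351 + 0.31475 = 0.80826
n_f = 1/0.80826 = 1.237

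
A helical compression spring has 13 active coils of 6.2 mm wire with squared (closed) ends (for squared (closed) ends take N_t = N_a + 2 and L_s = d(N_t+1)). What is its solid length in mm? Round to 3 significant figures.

99.2 mm

squared (closed) ends: N_t = N_a + 2 = 13 + 2 = 15
L_s = d·(N_t+1) = 6.2 × 16 = 99.2 mm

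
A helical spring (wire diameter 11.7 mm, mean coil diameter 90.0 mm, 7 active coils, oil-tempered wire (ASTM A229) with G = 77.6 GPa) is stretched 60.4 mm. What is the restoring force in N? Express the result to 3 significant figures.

2150 N

k = Gd⁴/(8D³N_a) = (77.6×10³)(11.7⁴)/(8·90.0³·7) = 35.62 N/mm
F = k·δ = 35.62 × 60.4 = 2151.4 N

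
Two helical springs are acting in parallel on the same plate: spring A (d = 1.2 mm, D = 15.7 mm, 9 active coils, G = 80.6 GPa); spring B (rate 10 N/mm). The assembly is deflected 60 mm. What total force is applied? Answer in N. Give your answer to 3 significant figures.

636 N

k_A = Gd⁴/(8D³N_a) = (80.6×10³)(1.2⁴)/(8·15.7³·9) = 0.59983 N/mm
Parallel: k_eq = 0.59983 + 10 = 10.6 N/mm
F = k_eq·δ = 10.6·60 = 635.99 N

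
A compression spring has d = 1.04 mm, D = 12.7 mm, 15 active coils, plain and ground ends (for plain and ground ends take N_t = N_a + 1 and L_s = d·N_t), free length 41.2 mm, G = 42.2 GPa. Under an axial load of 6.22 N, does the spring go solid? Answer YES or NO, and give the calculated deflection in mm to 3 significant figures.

YES, δ = 31.0 mm

k = Gd⁴/(8D³N_a) = (42.2×10³)(1.04⁴)/(8·12.7³·15) = 0.20084 N/mm
N_t = 16; L_s = 1.04·16 = 16.64 mm; δ_solid = L₀ − L_s = 41.2 − 16.64 = 24.56 mm
δ = F/k = 6.22/0.20084 = 30.97 mm
δ ≥ δ_solid → spring goes solid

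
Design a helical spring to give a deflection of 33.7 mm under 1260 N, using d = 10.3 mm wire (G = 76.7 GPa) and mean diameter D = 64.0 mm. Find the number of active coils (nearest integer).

Required rate k = F/δ = 1260/33.7 = 37.389 N/mm
N_a = Gd⁴/(8D³k) = (76.7×10³ × 10.3⁴)/(8 × 64.0³ × 37.389)
    = 8.63265e+08 / 7.84098e+07 = 11.01 → 11 coils

11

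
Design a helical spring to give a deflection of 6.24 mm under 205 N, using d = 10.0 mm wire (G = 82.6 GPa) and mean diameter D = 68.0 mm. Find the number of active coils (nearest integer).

10

Required rate k = F/δ = 205/6.24 = 32.853 N/mm
N_a = Gd⁴/(8D³k) = (82.6×10³ × 10.0⁴)/(8 × 68.0³ × 32.853)
    = 8.26e+08 / 8.26392e+07 = 9.995 → 10 coils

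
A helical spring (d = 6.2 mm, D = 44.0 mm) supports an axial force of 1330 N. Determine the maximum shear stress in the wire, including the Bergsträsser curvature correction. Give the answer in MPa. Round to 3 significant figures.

Spring index C = D/d = 44.0/6.2 = 7.0968
K_B = (4C+2)/(4C−3) = 30.387/25.387 = 1.1970
τ₀ = 8FD/(πd³) = 8·1330·44.0/(π·6.2³) = 468160/748.73 = 625.27 MPa
τ_max = K·τ₀ = 1.1970 × 625.27 = 748.42 MPa

748 MPa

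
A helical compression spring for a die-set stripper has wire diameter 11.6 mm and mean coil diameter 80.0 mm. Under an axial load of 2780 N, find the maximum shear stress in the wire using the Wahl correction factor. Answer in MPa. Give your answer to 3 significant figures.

441 MPa

Spring index C = D/d = 80.0/11.6 = 6.8966
K_W = (4C−1)/(4C−4) + 0.615/C = 26.586/23.586 + 0.0892 = 1.2164
τ₀ = 8FD/(πd³) = 8·2780·80.0/(π·11.6³) = 1.7792e+06/4903.7 = 362.83 MPa
τ_max = K·τ₀ = 1.2164 × 362.83 = 441.33 MPa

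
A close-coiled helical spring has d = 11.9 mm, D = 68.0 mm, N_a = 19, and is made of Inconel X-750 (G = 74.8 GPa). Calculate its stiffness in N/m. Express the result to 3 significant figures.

31400 N/m

k = Gd⁴/(8D³N_a) = (74.8×10³ × 11.9⁴) / (8 × 68.0³ × 19)
  = 1.49999e+09 / 4.77937e+07 = 31.385 N/mm = 31385 N/m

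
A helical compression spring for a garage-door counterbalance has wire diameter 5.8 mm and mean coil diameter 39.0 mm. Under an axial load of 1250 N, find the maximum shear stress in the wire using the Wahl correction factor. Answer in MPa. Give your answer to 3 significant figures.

778 MPa

Spring index C = D/d = 39.0/5.8 = 6.7241
K_W = (4C−1)/(4C−4) + 0.615/C = 25.897/22.897 + 0.0915 = 1.2225
τ₀ = 8FD/(πd³) = 8·1250·39.0/(π·5.8³) = 390000/612.96 = 636.25 MPa
τ_max = K·τ₀ = 1.2225 × 636.25 = 777.81 MPa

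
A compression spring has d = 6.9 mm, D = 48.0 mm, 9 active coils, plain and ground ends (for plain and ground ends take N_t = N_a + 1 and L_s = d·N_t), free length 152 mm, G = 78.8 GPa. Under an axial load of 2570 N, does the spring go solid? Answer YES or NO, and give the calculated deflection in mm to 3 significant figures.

k = Gd⁴/(8D³N_a) = (78.8×10³)(6.9⁴)/(8·48.0³·9) = 22.432 N/mm
N_t = 10; L_s = 6.9·10 = 69 mm; δ_solid = L₀ − L_s = 152 − 69 = 83 mm
δ = F/k = 2570/22.432 = 114.57 mm
δ ≥ δ_solid → spring goes solid

YES, δ = 115 mm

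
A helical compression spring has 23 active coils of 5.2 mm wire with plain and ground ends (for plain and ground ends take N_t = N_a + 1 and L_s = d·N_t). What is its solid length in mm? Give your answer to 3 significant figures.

125 mm

plain and ground ends: N_t = N_a + 1 = 23 + 1 = 24
L_s = d·N_t = 5.2 × 24 = 124.8 mm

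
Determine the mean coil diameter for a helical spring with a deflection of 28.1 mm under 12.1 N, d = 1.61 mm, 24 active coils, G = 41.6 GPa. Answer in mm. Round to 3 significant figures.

15.0 mm

Required rate k = F/δ = 12.1/28.1 = 0.4306 N/mm
D = (Gd⁴/(8N_a·k))^(1/3) = (41.6×10³·1.61⁴/(8·24·0.4306))^(1/3)
  = (3380.78)^(1/3) = 15.0086 mm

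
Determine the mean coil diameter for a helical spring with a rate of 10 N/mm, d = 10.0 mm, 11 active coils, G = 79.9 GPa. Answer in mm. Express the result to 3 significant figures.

D = (Gd⁴/(8N_a·k))^(1/3) = (79.9×10³·10.0⁴/(8·11·10))^(1/3)
  = (907955)^(1/3) = 96.8326 mm

96.8 mm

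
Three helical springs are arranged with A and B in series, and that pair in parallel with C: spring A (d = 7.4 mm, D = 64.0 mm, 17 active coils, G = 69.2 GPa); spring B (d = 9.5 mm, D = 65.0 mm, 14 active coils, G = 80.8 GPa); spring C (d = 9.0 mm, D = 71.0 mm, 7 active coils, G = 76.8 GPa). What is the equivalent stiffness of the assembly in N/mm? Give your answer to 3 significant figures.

29.7 N/mm

k_A = Gd⁴/(8D³N_a) = (69.2×10³)(7.4⁴)/(8·64.0³·17) = 5.8204 N/mm
k_B = Gd⁴/(8D³N_a) = (80.8×10³)(9.5⁴)/(8·65.0³·14) = 21.397 N/mm
k_C = Gd⁴/(8D³N_a) = (76.8×10³)(9.0⁴)/(8·71.0³·7) = 25.14 N/mm
Springs A,B series: k_AB = 1/(1/5.8204+1/21.397) = 4.5757 N/mm; parallel with C: k_eq = 4.5757+25.14 = 29.716 N/mm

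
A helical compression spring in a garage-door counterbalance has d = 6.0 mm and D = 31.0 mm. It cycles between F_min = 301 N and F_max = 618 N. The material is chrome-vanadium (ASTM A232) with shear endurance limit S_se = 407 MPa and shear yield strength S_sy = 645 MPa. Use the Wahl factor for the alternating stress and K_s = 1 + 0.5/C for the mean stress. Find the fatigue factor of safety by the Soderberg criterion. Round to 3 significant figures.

C = D/d = 31.0/6.0 = 5.1667; K_W = (4C−1)/(4C−4)+0.615/C = 1.2990; K_s = 1+0.5/C = 1.0968
F_a = (F_max−F_min)/2 = 158.5 N; F_m = (F_max+F_min)/2 = 459.5 N
τ_a = K_W·8F_aD/(πd³) = 1.2990 × 57.927 = 75.248 MPa
τ_m = K_s·8F_mD/(πd³) = 1.0968 × 167.93 = 184.18 MPa
Soderberg: 1/n_f = τ_a/S_se + τ_m/S_sy = 75.248/407 + 184.18/645 = 0.18489 + 0.28556 = 0.47044
n_f = 1/0.47044 = 2.126

2.13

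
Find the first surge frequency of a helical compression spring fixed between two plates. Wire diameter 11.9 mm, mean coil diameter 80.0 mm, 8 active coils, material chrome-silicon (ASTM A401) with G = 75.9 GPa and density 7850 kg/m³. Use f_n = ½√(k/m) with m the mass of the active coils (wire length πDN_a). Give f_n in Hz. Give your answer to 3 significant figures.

k = Gd⁴/(8D³N_a) = (75.9×10³)(11.9⁴)/(8·80.0³·8) = 46.449 N/mm = 46449 N/m
Wire length L = πDN_a = π·80.0·8 = 2010.6 mm
m = ρ·(πd²/4)·L = 7850 × 111.22×10⁻⁶ m² × 2.0106 m = 1.7554 kg
f_n = ½√(k/m) = 0.5·√(46449/1.7554) = 0.5·√(26460) = 81.333 Hz

81.3 Hz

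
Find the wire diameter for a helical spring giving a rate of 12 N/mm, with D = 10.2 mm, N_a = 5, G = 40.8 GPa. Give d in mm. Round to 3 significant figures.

1.88 mm

d = (8D³N_a·k / G)^(1/4) = (8·10.2³·5·12 / (40.8×10³))^0.25
  = (12.485)^0.25 = 1.8797 mm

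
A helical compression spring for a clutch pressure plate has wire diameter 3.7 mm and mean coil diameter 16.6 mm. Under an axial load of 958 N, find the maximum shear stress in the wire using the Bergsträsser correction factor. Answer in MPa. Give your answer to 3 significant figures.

1070 MPa

Spring index C = D/d = 16.6/3.7 = 4.4865
K_B = (4C+2)/(4C−3) = 19.946/14.946 = 1.3345
τ₀ = 8FD/(πd³) = 8·958·16.6/(π·3.7³) = 127222/159.13 = 799.48 MPa
τ_max = K·τ₀ = 1.3345 × 799.48 = 1066.9 MPa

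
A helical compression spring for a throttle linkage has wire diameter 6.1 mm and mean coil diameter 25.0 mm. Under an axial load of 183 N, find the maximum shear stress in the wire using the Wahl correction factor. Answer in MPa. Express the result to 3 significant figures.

71.5 MPa

Spring index C = D/d = 25.0/6.1 = 4.0984
K_W = (4C−1)/(4C−4) + 0.615/C = 15.393/12.393 + 0.1501 = 1.3921
τ₀ = 8FD/(πd³) = 8·183·25.0/(π·6.1³) = 36600/713.08 = 51.327 MPa
τ_max = K·τ₀ = 1.3921 × 51.327 = 71.453 MPa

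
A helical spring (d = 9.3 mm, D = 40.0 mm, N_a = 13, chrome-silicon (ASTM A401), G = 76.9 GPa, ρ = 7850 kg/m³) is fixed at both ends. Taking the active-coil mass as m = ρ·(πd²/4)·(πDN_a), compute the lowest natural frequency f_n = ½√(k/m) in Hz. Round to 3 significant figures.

k = Gd⁴/(8D³N_a) = (76.9×10³)(9.3⁴)/(8·40.0³·13) = 86.426 N/mm = 86426 N/m
Wire length L = πDN_a = π·40.0·13 = 1633.6 mm
m = ρ·(πd²/4)·L = 7850 × 67.929×10⁻⁶ m² × 1.6336 m = 0.87112 kg
f_n = ½√(k/m) = 0.5·√(86426/0.87112) = 0.5·√(99212) = 157.49 Hz

157 Hz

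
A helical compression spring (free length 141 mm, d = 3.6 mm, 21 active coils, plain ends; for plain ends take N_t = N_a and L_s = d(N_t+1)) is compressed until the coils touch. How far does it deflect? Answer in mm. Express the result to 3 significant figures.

61.8 mm

N_t = 21; L_s = 3.6·22 = 79.2 mm
δ_solid = L₀ − L_s = 141 − 79.2 = 61.8 mm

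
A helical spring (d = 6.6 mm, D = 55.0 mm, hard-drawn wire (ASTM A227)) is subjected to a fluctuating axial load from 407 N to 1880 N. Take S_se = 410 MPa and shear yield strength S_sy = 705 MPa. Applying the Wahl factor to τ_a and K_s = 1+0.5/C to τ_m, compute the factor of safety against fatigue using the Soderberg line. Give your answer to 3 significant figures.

0.536

C = D/d = 55.0/6.6 = 8.3333; K_W = (4C−1)/(4C−4)+0.615/C = 1.1761; K_s = 1+0.5/C = 1.0600
F_a = (F_max−F_min)/2 = 736.5 N; F_m = (F_max+F_min)/2 = 1143.5 N
τ_a = K_W·8F_aD/(πd³) = 1.1761 × 358.79 = 421.97 MPa
τ_m = K_s·8F_mD/(πd³) = 1.0600 × 557.07 = 590.49 MPa
Soderberg: 1/n_f = τ_a/S_se + τ_m/S_sy = 421.97/410 + 590.49/705 = 1.02919 + 0.83758 = 1.8668
n_f = 1/1.8668 = 0.5357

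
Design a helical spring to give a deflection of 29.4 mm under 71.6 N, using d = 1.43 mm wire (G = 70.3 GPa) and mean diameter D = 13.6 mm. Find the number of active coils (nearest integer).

6

Required rate k = F/δ = 71.6/29.4 = 2.4354 N/mm
N_a = Gd⁴/(8D³k) = (70.3×10³ × 1.43⁴)/(8 × 13.6³ × 2.4354)
    = 293968 / 49008.6 = 5.998 → 6 coils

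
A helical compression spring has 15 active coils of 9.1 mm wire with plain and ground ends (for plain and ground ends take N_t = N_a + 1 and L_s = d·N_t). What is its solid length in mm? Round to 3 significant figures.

plain and ground ends: N_t = N_a + 1 = 15 + 1 = 16
L_s = d·N_t = 9.1 × 16 = 145.6 mm

146 mm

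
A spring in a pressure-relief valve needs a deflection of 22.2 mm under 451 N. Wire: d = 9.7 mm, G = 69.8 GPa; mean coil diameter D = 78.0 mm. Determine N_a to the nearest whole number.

8

Required rate k = F/δ = 451/22.2 = 20.315 N/mm
N_a = Gd⁴/(8D³k) = (69.8×10³ × 9.7⁴)/(8 × 78.0³ × 20.315)
    = 6.17934e+08 / 7.71254e+07 = 8.012 → 8 coils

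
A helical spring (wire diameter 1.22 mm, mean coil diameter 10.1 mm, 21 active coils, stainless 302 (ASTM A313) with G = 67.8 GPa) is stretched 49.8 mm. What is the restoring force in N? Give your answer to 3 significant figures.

43.2 N

k = Gd⁴/(8D³N_a) = (67.8×10³)(1.22⁴)/(8·10.1³·21) = 0.86775 N/mm
F = k·δ = 0.86775 × 49.8 = 43.214 N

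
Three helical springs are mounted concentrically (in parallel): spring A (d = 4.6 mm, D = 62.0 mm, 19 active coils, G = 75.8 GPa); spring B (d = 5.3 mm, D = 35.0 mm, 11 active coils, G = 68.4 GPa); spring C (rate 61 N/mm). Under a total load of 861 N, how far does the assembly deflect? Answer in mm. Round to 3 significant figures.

k_A = Gd⁴/(8D³N_a) = (75.8×10³)(4.6⁴)/(8·62.0³·19) = 0.93688 N/mm
k_B = Gd⁴/(8D³N_a) = (68.4×10³)(5.3⁴)/(8·35.0³·11) = 14.305 N/mm
Parallel: k_eq = 0.93688 + 14.305 + 61 = 76.241 N/mm
δ = F/k_eq = 861/76.241 = 11.293 mm

11.3 mm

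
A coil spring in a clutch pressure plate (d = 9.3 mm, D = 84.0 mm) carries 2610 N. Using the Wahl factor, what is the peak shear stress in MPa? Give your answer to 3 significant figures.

806 MPa

Spring index C = D/d = 84.0/9.3 = 9.0323
K_W = (4C−1)/(4C−4) + 0.615/C = 35.129/32.129 + 0.0681 = 1.1615
τ₀ = 8FD/(πd³) = 8·2610·84.0/(π·9.3³) = 1.75392e+06/2527 = 694.08 MPa
τ_max = K·τ₀ = 1.1615 × 694.08 = 806.15 MPa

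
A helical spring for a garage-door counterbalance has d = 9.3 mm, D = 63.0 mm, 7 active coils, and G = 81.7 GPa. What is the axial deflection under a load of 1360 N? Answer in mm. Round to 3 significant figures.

31.2 mm

k = Gd⁴/(8D³N_a) = (81.7×10³)(9.3⁴)/(8·63.0³·7) = 43.646 N/mm
δ = F/k = 1360 / 43.646 = 31.16 mm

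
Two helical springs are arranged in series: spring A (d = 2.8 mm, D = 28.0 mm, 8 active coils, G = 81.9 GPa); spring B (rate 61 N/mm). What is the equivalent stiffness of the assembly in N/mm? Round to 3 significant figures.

k_A = Gd⁴/(8D³N_a) = (81.9×10³)(2.8⁴)/(8·28.0³·8) = 3.5831 N/mm
Series: 1/k_eq = 1/3.5831 + 1/61 = 0.29548; k_eq = 3.3843 N/mm

3.38 N/mm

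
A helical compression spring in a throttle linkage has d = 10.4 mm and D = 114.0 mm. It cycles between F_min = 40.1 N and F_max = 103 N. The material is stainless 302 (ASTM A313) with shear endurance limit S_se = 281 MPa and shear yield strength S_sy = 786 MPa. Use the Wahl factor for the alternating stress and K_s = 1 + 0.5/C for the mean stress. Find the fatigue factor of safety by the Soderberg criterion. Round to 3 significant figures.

17.5

C = D/d = 114.0/10.4 = 10.9615; K_W = (4C−1)/(4C−4)+0.615/C = 1.1314; K_s = 1+0.5/C = 1.0456
F_a = (F_max−F_min)/2 = 31.45 N; F_m = (F_max+F_min)/2 = 71.55 N
τ_a = K_W·8F_aD/(πd³) = 1.1314 × 8.1164 = 9.1829 MPa
τ_m = K_s·8F_mD/(πd³) = 1.0456 × 18.465 = 19.307 MPa
Soderberg: 1/n_f = τ_a/S_se + τ_m/S_sy = 9.1829/281 + 19.307/786 = 0.03268 + 0.02456 = 0.057244
n_f = 1/0.057244 = 17.47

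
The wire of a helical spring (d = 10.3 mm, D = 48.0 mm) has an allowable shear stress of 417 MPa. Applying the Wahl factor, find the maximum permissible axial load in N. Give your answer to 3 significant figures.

C = D/d = 48.0/10.3 = 4.6602
K_W = (4C−1)/(4C−4) + 0.615/C = 17.641/14.641 + 0.1320 = 1.3369
τ_max = K·8FD/(πd³) → F_max = τ_allow·πd³/(8DK)
F_max = 417·π·10.3³/(8·48.0·1.3369) = 1.4315e+06/513.36 = 2788.5 N

2790 N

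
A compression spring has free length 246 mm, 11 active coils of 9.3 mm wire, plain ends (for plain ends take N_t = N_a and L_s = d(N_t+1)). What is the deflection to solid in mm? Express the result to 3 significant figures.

134 mm

N_t = 11; L_s = 9.3·12 = 111.6 mm
δ_solid = L₀ − L_s = 246 − 111.6 = 134.4 mm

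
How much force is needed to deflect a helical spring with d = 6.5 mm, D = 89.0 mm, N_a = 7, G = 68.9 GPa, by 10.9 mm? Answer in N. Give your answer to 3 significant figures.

k = Gd⁴/(8D³N_a) = (68.9×10³)(6.5⁴)/(8·89.0³·7) = 3.1154 N/mm
F = k·δ = 3.1154 × 10.9 = 33.958 N

34.0 N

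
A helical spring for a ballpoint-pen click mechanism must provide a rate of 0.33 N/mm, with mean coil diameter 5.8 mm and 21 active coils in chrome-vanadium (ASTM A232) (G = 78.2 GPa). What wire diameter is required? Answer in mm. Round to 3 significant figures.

d = (8D³N_a·k / G)^(1/4) = (8·5.8³·21·0.33 / (78.2×10³))^0.25
  = (0.13832)^0.25 = 0.6099 mm

0.610 mm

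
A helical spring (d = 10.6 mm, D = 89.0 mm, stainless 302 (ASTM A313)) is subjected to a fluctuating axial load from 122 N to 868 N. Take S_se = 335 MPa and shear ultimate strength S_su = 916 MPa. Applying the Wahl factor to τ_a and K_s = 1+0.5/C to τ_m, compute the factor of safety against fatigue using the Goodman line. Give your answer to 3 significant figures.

2.79

C = D/d = 89.0/10.6 = 8.3962; K_W = (4C−1)/(4C−4)+0.615/C = 1.1747; K_s = 1+0.5/C = 1.0596
F_a = (F_max−F_min)/2 = 373 N; F_m = (F_max+F_min)/2 = 495 N
τ_a = K_W·8F_aD/(πd³) = 1.1747 × 70.978 = 83.374 MPa
τ_m = K_s·8F_mD/(πd³) = 1.0596 × 94.193 = 99.802 MPa
Goodman: 1/n_f = τ_a/S_se + τ_m/S_su = 83.374/335 + 99.802/916 = 0.24888 + 0.10895 = 0.35783
n_f = 1/0.35783 = 2.795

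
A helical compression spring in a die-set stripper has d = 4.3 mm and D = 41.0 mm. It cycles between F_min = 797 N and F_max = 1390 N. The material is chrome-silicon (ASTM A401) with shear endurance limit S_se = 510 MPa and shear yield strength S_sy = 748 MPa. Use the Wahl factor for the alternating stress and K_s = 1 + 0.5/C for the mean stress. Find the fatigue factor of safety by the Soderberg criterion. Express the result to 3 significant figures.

0.345

C = D/d = 41.0/4.3 = 9.5349; K_W = (4C−1)/(4C−4)+0.615/C = 1.1524; K_s = 1+0.5/C = 1.0524
F_a = (F_max−F_min)/2 = 296.5 N; F_m = (F_max+F_min)/2 = 1093.5 N
τ_a = K_W·8F_aD/(πd³) = 1.1524 × 389.35 = 448.68 MPa
τ_m = K_s·8F_mD/(πd³) = 1.0524 × 1435.9 = 1511.2 MPa
Soderberg: 1/n_f = τ_a/S_se + τ_m/S_sy = 448.68/510 + 1511.2/748 = 0.87977 + 2.02038 = 2.9001
n_f = 1/2.9001 = 0.3448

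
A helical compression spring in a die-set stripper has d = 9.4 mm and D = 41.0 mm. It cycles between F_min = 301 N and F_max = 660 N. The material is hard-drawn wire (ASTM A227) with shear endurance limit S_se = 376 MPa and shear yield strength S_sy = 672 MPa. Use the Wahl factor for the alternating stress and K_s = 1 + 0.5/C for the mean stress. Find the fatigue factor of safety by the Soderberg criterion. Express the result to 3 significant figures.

5.49

C = D/d = 41.0/9.4 = 4.3617; K_W = (4C−1)/(4C−4)+0.615/C = 1.3641; K_s = 1+0.5/C = 1.1146
F_a = (F_max−F_min)/2 = 179.5 N; F_m = (F_max+F_min)/2 = 480.5 N
τ_a = K_W·8F_aD/(πd³) = 1.3641 × 22.563 = 30.779 MPa
τ_m = K_s·8F_mD/(πd³) = 1.1146 × 60.4 = 67.323 MPa
Soderberg: 1/n_f = τ_a/S_se + τ_m/S_sy = 30.779/376 + 67.323/672 = 0.08186 + 0.10018 = 0.18204
n_f = 1/0.18204 = 5.493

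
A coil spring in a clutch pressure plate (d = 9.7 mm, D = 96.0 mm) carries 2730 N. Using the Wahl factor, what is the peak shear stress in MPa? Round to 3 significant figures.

838 MPa

Spring index C = D/d = 96.0/9.7 = 9.8969
K_W = (4C−1)/(4C−4) + 0.615/C = 38.588/35.588 + 0.0621 = 1.1464
τ₀ = 8FD/(πd³) = 8·2730·96.0/(π·9.7³) = 2.09664e+06/2867.2 = 731.24 MPa
τ_max = K·τ₀ = 1.1464 × 731.24 = 838.32 MPa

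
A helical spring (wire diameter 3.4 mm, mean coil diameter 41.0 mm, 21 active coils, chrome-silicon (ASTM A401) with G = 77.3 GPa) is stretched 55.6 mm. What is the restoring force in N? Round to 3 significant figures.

k = Gd⁴/(8D³N_a) = (77.3×10³)(3.4⁴)/(8·41.0³·21) = 0.89214 N/mm
F = k·δ = 0.89214 × 55.6 = 49.603 N

49.6 N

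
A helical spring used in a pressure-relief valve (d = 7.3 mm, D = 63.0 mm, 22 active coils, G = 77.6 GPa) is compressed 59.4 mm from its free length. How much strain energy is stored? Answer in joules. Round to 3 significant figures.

k = Gd⁴/(8D³N_a) = (77.6×10³)(7.3⁴)/(8·63.0³·22) = 5.0075 N/mm
U = ½kδ² = 0.5 × 5.0075 × 59.4² = 8834.1 N·mm = 8.8341 J

8.83 J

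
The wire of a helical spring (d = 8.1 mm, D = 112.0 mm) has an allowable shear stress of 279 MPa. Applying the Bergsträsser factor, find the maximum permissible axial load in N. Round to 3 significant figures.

475 N

C = D/d = 112.0/8.1 = 13.8272
K_B = (4C+2)/(4C−3) = 57.309/52.309 = 1.0956
τ_max = K·8FD/(πd³) → F_max = τ_allow·πd³/(8DK)
F_max = 279·π·8.1³/(8·112.0·1.0956) = 4.6581e+05/981.65 = 474.52 N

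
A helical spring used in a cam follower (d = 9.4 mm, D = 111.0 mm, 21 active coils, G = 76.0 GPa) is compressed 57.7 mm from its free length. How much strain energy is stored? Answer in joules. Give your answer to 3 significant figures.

k = Gd⁴/(8D³N_a) = (76.0×10³)(9.4⁴)/(8·111.0³·21) = 2.5825 N/mm
U = ½kδ² = 0.5 × 2.5825 × 57.7² = 4299 N·mm = 4.299 J

4.30 J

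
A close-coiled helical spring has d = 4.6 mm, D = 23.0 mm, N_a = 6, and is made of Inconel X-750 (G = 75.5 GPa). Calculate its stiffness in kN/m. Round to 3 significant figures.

57.9 kN/m

k = Gd⁴/(8D³N_a) = (75.5×10³ × 4.6⁴) / (8 × 23.0³ × 6)
  = 3.38048e+07 / 584016 = 57.883 N/mm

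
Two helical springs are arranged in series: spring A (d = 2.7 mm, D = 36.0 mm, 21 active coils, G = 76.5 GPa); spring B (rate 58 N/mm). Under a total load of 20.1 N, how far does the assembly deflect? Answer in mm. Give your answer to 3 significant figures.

k_A = Gd⁴/(8D³N_a) = (76.5×10³)(2.7⁴)/(8·36.0³·21) = 0.51868 N/mm
Series: 1/k_eq = 1/0.51868 + 1/58 = 1.9452; k_eq = 0.51408 N/mm
δ = F/k_eq = 20.1/0.51408 = 39.099 mm

39.1 mm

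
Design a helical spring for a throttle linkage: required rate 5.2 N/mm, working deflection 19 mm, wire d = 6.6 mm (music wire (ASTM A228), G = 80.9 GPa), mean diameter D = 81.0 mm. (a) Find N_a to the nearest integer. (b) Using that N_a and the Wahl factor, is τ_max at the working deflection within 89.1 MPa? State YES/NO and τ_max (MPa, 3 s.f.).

(a) 7 coils; (b) YES, τ_max = 78.5 MPa

N_a = Gd⁴/(8D³k) = (80.9×10³)(6.6⁴)/(8·81.0³·5.2) = 6.943 → N_a = 7
Actual rate k = Gd⁴/(8D³·7) = 5.158 N/mm
Working load F = kδ = 5.158·19 = 98.002 N
C = 81.0/6.6 = 12.2727; K_W = (4C−1)/(4C−4)+0.615/C = 1.1166
τ_max = K_W·8FD/(πd³) = 1.1166·70.312 = 78.513 MPa
τ_max ≤ 89.1 MPa → acceptable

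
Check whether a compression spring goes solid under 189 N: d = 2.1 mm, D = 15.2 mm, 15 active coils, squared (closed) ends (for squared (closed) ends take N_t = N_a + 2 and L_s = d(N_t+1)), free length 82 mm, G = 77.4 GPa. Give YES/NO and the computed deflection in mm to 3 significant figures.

YES, δ = 52.9 mm

k = Gd⁴/(8D³N_a) = (77.4×10³)(2.1⁴)/(8·15.2³·15) = 3.572 N/mm
N_t = 17; L_s = 2.1·18 = 37.8 mm; δ_solid = L₀ − L_s = 82 − 37.8 = 44.2 mm
δ = F/k = 189/3.572 = 52.912 mm
δ ≥ δ_solid → spring goes solid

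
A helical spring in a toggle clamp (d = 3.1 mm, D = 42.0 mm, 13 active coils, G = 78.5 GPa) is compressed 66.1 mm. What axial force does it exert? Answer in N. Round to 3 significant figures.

k = Gd⁴/(8D³N_a) = (78.5×10³)(3.1⁴)/(8·42.0³·13) = 0.94088 N/mm
F = k·δ = 0.94088 × 66.1 = 62.192 N

62.2 N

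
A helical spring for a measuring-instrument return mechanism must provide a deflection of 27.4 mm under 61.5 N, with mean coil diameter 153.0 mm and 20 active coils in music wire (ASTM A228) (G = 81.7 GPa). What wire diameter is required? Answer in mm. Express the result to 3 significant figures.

Required rate k = F/δ = 61.5/27.4 = 2.2445 N/mm
d = (8D³N_a·k / G)^(1/4) = (8·153.0³·20·2.2445 / (81.7×10³))^0.25
  = (15743)^0.25 = 11.2014 mm

11.2 mm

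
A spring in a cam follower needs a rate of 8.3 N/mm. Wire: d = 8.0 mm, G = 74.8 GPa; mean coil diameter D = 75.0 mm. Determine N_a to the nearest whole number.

11

N_a = Gd⁴/(8D³k) = (74.8×10³ × 8.0⁴)/(8 × 75.0³ × 8.3)
    = 3.06381e+08 / 2.80125e+07 = 10.94 → 11 coils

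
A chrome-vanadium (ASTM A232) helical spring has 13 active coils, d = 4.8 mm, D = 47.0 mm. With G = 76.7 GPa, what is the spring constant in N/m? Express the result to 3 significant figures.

3770 N/m

k = Gd⁴/(8D³N_a) = (76.7×10³ × 4.8⁴) / (8 × 47.0³ × 13)
  = 4.07156e+07 / 1.07976e+07 = 3.7708 N/mm = 3770.8 N/m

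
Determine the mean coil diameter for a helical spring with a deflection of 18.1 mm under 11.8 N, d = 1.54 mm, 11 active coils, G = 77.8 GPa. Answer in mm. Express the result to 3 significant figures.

19.7 mm

Required rate k = F/δ = 11.8/18.1 = 0.65193 N/mm
D = (Gd⁴/(8N_a·k))^(1/3) = (77.8×10³·1.54⁴/(8·11·0.65193))^(1/3)
  = (7627.4)^(1/3) = 19.6845 mm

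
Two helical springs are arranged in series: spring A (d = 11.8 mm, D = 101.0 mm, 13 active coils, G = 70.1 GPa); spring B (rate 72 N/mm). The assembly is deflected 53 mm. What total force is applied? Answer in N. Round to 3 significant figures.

572 N

k_A = Gd⁴/(8D³N_a) = (70.1×10³)(11.8⁴)/(8·101.0³·13) = 12.684 N/mm
Series: 1/k_eq = 1/12.684 + 1/72 = 0.09273; k_eq = 10.784 N/mm
F = k_eq·δ = 10.784·53 = 571.55 N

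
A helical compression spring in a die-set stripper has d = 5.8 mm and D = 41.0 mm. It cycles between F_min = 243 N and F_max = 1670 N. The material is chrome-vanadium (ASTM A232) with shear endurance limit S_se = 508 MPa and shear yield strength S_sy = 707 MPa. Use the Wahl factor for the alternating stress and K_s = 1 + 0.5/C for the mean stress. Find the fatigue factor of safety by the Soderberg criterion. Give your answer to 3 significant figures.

0.593

C = D/d = 41.0/5.8 = 7.0690; K_W = (4C−1)/(4C−4)+0.615/C = 1.2106; K_s = 1+0.5/C = 1.0707
F_a = (F_max−F_min)/2 = 713.5 N; F_m = (F_max+F_min)/2 = 956.5 N
τ_a = K_W·8F_aD/(πd³) = 1.2106 × 381.8 = 462.2 MPa
τ_m = K_s·8F_mD/(πd³) = 1.0707 × 511.83 = 548.03 MPa
Soderberg: 1/n_f = τ_a/S_se + τ_m/S_sy = 462.2/508 + 548.03/707 = 0.90984 + 0.77515 = 1.685
n_f = 1/1.685 = 0.5935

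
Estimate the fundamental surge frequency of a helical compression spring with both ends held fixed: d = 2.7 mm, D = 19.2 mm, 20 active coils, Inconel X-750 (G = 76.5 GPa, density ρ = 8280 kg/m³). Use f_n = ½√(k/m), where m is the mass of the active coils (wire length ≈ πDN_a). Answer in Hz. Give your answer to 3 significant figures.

125 Hz

k = Gd⁴/(8D³N_a) = (76.5×10³)(2.7⁴)/(8·19.2³·20) = 3.59 N/mm = 3590 N/m
Wire length L = πDN_a = π·19.2·20 = 1206.4 mm
m = ρ·(πd²/4)·L = 8280 × 5.7256×10⁻⁶ m² × 1.2064 m = 0.057191 kg
f_n = ½√(k/m) = 0.5·√(3590/0.057191) = 0.5·√(62772) = 125.27 Hz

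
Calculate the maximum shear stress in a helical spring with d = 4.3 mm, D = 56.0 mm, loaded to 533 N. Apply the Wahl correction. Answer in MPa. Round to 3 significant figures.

Spring index C = D/d = 56.0/4.3 = 13.0233
K_W = (4C−1)/(4C−4) + 0.615/C = 51.093/48.093 + 0.0472 = 1.1096
τ₀ = 8FD/(πd³) = 8·533·56.0/(π·4.3³) = 238784/249.78 = 955.98 MPa
τ_max = K·τ₀ = 1.1096 × 955.98 = 1060.8 MPa

1060 MPa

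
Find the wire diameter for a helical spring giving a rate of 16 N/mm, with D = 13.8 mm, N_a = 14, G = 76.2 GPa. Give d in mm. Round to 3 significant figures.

2.80 mm

d = (8D³N_a·k / G)^(1/4) = (8·13.8³·14·16 / (76.2×10³))^0.25
  = (61.805)^0.25 = 2.8039 mm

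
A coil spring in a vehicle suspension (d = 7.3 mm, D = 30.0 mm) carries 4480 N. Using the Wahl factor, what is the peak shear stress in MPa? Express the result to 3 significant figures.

1220 MPa

Spring index C = D/d = 30.0/7.3 = 4.1096
K_W = (4C−1)/(4C−4) + 0.615/C = 15.438/12.438 + 0.1496 = 1.3908
τ₀ = 8FD/(πd³) = 8·4480·30.0/(π·7.3³) = 1.0752e+06/1222.1 = 879.77 MPa
τ_max = K·τ₀ = 1.3908 × 879.77 = 1223.6 MPa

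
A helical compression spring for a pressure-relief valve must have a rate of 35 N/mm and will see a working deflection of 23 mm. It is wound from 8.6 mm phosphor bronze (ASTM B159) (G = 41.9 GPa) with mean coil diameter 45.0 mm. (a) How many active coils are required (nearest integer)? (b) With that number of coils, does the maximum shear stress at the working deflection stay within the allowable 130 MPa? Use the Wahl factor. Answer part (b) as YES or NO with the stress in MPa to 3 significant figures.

N_a = Gd⁴/(8D³k) = (41.9×10³)(8.6⁴)/(8·45.0³·35) = 8.983 → N_a = 9
Actual rate k = Gd⁴/(8D³·9) = 34.933 N/mm
Working load F = kδ = 34.933·23 = 803.46 N
C = 45.0/8.6 = 5.2326; K_W = (4C−1)/(4C−4)+0.615/C = 1.2947
τ_max = K_W·8FD/(πd³) = 1.2947·144.75 = 187.41 MPa
τ_max > 130 MPa → exceeds allowable

(a) 9 coils; (b) NO, τ_max = 187 MPa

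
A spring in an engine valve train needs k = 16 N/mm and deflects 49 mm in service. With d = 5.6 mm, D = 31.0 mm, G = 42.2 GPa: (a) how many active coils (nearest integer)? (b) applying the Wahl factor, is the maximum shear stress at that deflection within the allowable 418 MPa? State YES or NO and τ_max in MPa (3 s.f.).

N_a = Gd⁴/(8D³k) = (42.2×10³)(5.6⁴)/(8·31.0³·16) = 10.88 → N_a = 11
Actual rate k = Gd⁴/(8D³·11) = 15.831 N/mm
Working load F = kδ = 15.831·49 = 775.7 N
C = 31.0/5.6 = 5.5357; K_W = (4C−1)/(4C−4)+0.615/C = 1.2765
τ_max = K_W·8FD/(πd³) = 1.2765·348.68 = 445.08 MPa
τ_max > 418 MPa → exceeds allowable

(a) 11 coils; (b) NO, τ_max = 445 MPa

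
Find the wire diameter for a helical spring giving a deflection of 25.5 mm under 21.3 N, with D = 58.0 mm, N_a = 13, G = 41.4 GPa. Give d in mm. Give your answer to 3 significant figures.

4.50 mm

Required rate k = F/δ = 21.3/25.5 = 0.83529 N/mm
d = (8D³N_a·k / G)^(1/4) = (8·58.0³·13·0.83529 / (41.4×10³))^0.25
  = (409.41)^0.25 = 4.4982 mm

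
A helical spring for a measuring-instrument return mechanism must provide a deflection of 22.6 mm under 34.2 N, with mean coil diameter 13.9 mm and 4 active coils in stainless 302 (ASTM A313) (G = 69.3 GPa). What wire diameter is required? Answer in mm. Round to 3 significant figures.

Required rate k = F/δ = 34.2/22.6 = 1.5133 N/mm
d = (8D³N_a·k / G)^(1/4) = (8·13.9³·4·1.5133 / (69.3×10³))^0.25
  = (1.8766)^0.25 = 1.1704 mm

1.17 mm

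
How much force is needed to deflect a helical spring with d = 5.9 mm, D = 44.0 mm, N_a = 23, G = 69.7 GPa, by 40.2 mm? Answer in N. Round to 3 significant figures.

k = Gd⁴/(8D³N_a) = (69.7×10³)(5.9⁴)/(8·44.0³·23) = 5.3885 N/mm
F = k·δ = 5.3885 × 40.2 = 216.62 N

217 N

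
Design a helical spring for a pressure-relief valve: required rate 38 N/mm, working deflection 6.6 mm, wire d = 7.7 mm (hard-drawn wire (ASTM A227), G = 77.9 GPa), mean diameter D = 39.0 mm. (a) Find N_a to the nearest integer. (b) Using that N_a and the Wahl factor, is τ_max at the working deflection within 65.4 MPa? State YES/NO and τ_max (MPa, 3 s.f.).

N_a = Gd⁴/(8D³k) = (77.9×10³)(7.7⁴)/(8·39.0³·38) = 15.19 → N_a = 15
Actual rate k = Gd⁴/(8D³·15) = 38.47 N/mm
Working load F = kδ = 38.47·6.6 = 253.9 N
C = 39.0/7.7 = 5.0649; K_W = (4C−1)/(4C−4)+0.615/C = 1.3059
τ_max = K_W·8FD/(πd³) = 1.3059·55.233 = 72.131 MPa
τ_max > 65.4 MPa → exceeds allowable

(a) 15 coils; (b) NO, τ_max = 72.1 MPa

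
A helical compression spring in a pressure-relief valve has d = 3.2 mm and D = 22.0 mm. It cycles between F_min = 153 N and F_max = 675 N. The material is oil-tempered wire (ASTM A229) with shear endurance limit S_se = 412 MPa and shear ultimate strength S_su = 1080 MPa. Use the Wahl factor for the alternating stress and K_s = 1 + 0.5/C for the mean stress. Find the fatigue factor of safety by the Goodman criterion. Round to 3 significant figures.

0.495

C = D/d = 22.0/3.2 = 6.8750; K_W = (4C−1)/(4C−4)+0.615/C = 1.2171; K_s = 1+0.5/C = 1.0727
F_a = (F_max−F_min)/2 = 261 N; F_m = (F_max+F_min)/2 = 414 N
τ_a = K_W·8F_aD/(πd³) = 1.2171 × 446.22 = 543.11 MPa
τ_m = K_s·8F_mD/(πd³) = 1.0727 × 707.8 = 759.28 MPa
Goodman: 1/n_f = τ_a/S_se + τ_m/S_su = 543.11/412 + 759.28/1080 = 1.31822 + 0.70304 = 2.0213
n_f = 1/2.0213 = 0.4947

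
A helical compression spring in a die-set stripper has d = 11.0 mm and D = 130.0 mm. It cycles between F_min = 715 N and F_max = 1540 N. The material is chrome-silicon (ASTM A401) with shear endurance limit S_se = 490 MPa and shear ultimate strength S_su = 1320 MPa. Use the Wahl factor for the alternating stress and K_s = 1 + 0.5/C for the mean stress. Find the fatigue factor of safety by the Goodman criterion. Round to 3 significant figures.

C = D/d = 130.0/11.0 = 11.8182; K_W = (4C−1)/(4C−4)+0.615/C = 1.1214; K_s = 1+0.5/C = 1.0423
F_a = (F_max−F_min)/2 = 412.5 N; F_m = (F_max+F_min)/2 = 1127.5 N
τ_a = K_W·8F_aD/(πd³) = 1.1214 × 102.6 = 115.05 MPa
τ_m = K_s·8F_mD/(πd³) = 1.0423 × 280.43 = 292.29 MPa
Goodman: 1/n_f = τ_a/S_se + τ_m/S_su = 115.05/490 + 292.29/1320 = 0.23479 + 0.22143 = 0.45622
n_f = 1/0.45622 = 2.192

2.19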